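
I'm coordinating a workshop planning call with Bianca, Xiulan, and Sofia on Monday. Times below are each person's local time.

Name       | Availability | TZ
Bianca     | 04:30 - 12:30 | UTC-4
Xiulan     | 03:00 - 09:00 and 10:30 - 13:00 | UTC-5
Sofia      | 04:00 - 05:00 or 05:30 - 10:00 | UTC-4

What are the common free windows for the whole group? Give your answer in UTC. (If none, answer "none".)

08:30-09:00, 09:30-14:00

Bianca in UTC: 08:30-16:30 (add 4h to convert from UTC-4).
Xiulan in UTC: 08:00-14:00, 15:30-18:00 (add 5h to convert from UTC-5).
Sofia in UTC: 08:00-09:00, 09:30-14:00 (add 4h to convert from UTC-4).
Bianca ∩ Xiulan: 08:30-14:00, 15:30-16:30.
Bianca ∩ Xiulan ∩ Sofia: 08:30-09:00, 09:30-14:00.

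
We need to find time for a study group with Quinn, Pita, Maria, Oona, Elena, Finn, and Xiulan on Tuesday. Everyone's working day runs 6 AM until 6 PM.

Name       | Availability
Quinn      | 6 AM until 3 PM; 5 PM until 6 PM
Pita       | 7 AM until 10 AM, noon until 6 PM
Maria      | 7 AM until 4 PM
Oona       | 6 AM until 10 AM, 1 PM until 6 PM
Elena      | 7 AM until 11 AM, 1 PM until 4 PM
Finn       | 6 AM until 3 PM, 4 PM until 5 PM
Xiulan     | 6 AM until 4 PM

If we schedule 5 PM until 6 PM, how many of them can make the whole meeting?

Quinn, Pita, and Oona can make the full 17:00-18:00 slot — that's 3.

3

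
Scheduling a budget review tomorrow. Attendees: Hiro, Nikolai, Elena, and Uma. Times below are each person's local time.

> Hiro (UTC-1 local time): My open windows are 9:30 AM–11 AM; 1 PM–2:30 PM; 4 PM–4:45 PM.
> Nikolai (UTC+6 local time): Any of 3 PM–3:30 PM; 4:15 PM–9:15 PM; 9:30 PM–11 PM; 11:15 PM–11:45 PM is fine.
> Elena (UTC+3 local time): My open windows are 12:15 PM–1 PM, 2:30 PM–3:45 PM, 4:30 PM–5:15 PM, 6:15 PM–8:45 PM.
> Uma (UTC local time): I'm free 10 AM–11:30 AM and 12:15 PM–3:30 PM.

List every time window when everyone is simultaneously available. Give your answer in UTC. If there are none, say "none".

Hiro in UTC: 10:30-12:00, 14:00-15:30, 17:00-17:45 (add 1h to convert from UTC-1).
Nikolai in UTC: 09:00-09:30, 10:15-15:15, 15:30-17:00, 17:15-17:45 (subtract 6h to convert from UTC+6).
Elena in UTC: 09:15-10:00, 11:30-12:45, 13:30-14:15, 15:15-17:45 (subtract 3h to convert from UTC+3).
Uma in UTC: 10:00-11:30, 12:15-15:30.
Hiro ∩ Nikolai: 10:30-12:00, 14:00-15:15, 17:15-17:45.
Hiro ∩ Nikolai ∩ Elena: 11:30-12:00, 14:00-14:15, 17:15-17:45.
Hiro ∩ Nikolai ∩ Elena ∩ Uma: 14:00-14:15.
So the common availability across everyone is 14:00-14:15.

14:00-14:15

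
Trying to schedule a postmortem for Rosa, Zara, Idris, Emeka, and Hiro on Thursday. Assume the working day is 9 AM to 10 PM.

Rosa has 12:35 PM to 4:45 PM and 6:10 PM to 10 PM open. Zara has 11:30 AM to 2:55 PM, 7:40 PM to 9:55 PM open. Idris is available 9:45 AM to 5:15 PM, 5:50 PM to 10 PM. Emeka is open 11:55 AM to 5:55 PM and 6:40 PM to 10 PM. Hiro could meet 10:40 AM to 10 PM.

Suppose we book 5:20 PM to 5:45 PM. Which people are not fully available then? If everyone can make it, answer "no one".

Rosa: not fully free for 17:20-17:45. Zara: not fully free for 17:20-17:45. Idris: not fully free for 17:20-17:45. Emeka: free for 17:20-17:45. Hiro: free for 17:20-17:45.

Idris, Rosa, Zara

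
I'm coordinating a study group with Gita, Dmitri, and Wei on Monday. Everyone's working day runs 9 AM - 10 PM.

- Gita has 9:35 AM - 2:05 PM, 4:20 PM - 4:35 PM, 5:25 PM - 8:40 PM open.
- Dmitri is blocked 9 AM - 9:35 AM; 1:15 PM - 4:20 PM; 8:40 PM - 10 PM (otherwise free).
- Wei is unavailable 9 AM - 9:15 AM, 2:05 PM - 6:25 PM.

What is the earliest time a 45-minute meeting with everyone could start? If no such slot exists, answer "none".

Gita free: 09:35-14:05, 16:20-16:35, 17:25-20:40.
Dmitri free: 09:35-13:15, 16:20-20:40 (invert busy blocks within the working day).
Wei free: 09:15-14:05, 18:25-22:00 (invert busy blocks within the working day).
Gita ∩ Dmitri: 09:35-13:15, 16:20-16:35, 17:25-20:40.
Gita ∩ Dmitri ∩ Wei: 09:35-13:15, 18:25-20:40.
Those are the intersection windows.
The first common window of at least 45 minutes is 09:35-13:15, so the earliest start is 09:35.

09:35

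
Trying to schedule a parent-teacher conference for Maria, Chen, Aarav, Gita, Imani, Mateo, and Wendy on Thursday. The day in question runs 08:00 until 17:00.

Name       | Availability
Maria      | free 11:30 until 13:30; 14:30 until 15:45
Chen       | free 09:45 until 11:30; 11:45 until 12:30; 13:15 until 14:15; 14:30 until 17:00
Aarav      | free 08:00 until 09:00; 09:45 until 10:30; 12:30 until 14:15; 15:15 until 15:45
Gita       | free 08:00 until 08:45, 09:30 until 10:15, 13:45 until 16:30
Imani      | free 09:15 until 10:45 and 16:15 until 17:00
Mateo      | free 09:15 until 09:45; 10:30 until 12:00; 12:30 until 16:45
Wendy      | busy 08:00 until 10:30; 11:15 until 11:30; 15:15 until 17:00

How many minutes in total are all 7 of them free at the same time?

0

Maria free: 11:30-13:30, 14:30-15:45.
Chen free: 09:45-11:30, 11:45-12:30, 13:15-14:15, 14:30-17:00.
Aarav free: 08:00-09:00, 09:45-10:30, 12:30-14:15, 15:15-15:45.
Gita free: 08:00-08:45, 09:30-10:15, 13:45-16:30.
Imani free: 09:15-10:45, 16:15-17:00.
Mateo free: 09:15-09:45, 10:30-12:00, 12:30-16:45.
Wendy free: 10:30-11:15, 11:30-15:15 (invert busy blocks within the working day).
Maria ∩ Chen: 11:45-12:30, 13:15-13:30, 14:30-15:45.
Maria ∩ Chen ∩ Aarav: 13:15-13:30, 15:15-15:45.
Maria ∩ Chen ∩ Aarav ∩ Gita: 15:15-15:45.
Maria ∩ Chen ∩ Aarav ∩ Gita ∩ Imani: ∅.
Maria ∩ Chen ∩ Aarav ∩ Gita ∩ Imani ∩ Mateo: ∅.
Maria ∩ Chen ∩ Aarav ∩ Gita ∩ Imani ∩ Mateo ∩ Wendy: ∅.
There is no time when everyone is free.
There is no common window, so the total is 0 minutes.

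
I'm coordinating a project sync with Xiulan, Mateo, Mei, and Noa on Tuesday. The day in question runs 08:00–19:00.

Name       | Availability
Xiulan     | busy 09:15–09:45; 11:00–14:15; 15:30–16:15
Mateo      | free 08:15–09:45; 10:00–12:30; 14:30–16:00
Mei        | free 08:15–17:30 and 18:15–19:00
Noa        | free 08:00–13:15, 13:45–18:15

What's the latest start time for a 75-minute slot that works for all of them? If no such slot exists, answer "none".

Xiulan free: 08:00-09:15, 09:45-11:00, 14:15-15:30, 16:15-19:00 (invert busy blocks within the working day).
Mateo free: 08:15-09:45, 10:00-12:30, 14:30-16:00.
Mei free: 08:15-17:30, 18:15-19:00.
Noa free: 08:00-13:15, 13:45-18:15.
Xiulan ∩ Mateo: 08:15-09:15, 10:00-11:00, 14:30-15:30.
Xiulan ∩ Mateo ∩ Mei: 08:15-09:15, 10:00-11:00, 14:30-15:30.
Xiulan ∩ Mateo ∩ Mei ∩ Noa: 08:15-09:15, 10:00-11:00, 14:30-15:30.
No common window is at least 75 minutes long.

none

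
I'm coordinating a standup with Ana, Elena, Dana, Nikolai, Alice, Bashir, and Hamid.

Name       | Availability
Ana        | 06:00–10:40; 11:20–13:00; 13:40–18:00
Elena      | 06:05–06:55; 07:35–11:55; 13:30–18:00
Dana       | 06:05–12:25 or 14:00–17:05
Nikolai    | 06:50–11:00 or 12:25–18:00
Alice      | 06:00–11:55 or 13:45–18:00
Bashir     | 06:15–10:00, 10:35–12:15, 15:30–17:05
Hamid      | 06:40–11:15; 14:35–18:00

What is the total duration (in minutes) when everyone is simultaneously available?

250

Ana ∩ Elena: 06:05-06:55, 07:35-10:40, 11:20-11:55, 13:40-18:00.
Ana ∩ Elena ∩ Dana: 06:05-06:55, 07:35-10:40, 11:20-11:55, 14:00-17:05.
Ana ∩ Elena ∩ Dana ∩ Nikolai: 06:50-06:55, 07:35-10:40, 14:00-17:05.
Ana ∩ Elena ∩ Dana ∩ Nikolai ∩ Alice: 06:50-06:55, 07:35-10:40, 14:00-17:05.
Ana ∩ Elena ∩ Dana ∩ Nikolai ∩ Alice ∩ Bashir: 06:50-06:55, 07:35-10:00, 10:35-10:40, 15:30-17:05.
Ana ∩ Elena ∩ Dana ∩ Nikolai ∩ Alice ∩ Bashir ∩ Hamid: 06:50-06:55, 07:35-10:00, 10:35-10:40, 15:30-17:05.
Summing the common windows: 5 + 145 + 5 + 95 = 250 minutes.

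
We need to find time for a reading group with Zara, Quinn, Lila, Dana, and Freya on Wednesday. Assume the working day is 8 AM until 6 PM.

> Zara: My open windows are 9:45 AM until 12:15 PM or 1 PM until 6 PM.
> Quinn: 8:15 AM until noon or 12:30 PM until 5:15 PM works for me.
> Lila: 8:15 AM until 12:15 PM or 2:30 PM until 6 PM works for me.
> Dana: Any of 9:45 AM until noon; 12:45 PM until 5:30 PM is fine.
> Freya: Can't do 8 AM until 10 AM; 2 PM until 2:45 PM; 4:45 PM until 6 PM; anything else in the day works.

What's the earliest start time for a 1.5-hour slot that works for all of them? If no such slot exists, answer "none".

Zara free: 09:45-12:15, 13:00-18:00.
Quinn free: 08:15-12:00, 12:30-17:15.
Lila free: 08:15-12:15, 14:30-18:00.
Dana free: 09:45-12:00, 12:45-17:30.
Freya free: 10:00-14:00, 14:45-16:45 (invert busy blocks within the working day).
Zara ∩ Quinn: 09:45-12:00, 13:00-17:15.
Zara ∩ Quinn ∩ Lila: 09:45-12:00, 14:30-17:15.
Zara ∩ Quinn ∩ Lila ∩ Dana: 09:45-12:00, 14:30-17:15.
Zara ∩ Quinn ∩ Lila ∩ Dana ∩ Freya: 10:00-12:00, 14:45-16:45.
The first common window of at least 90 minutes is 10:00-12:00, so the earliest start is 10:00.

10:00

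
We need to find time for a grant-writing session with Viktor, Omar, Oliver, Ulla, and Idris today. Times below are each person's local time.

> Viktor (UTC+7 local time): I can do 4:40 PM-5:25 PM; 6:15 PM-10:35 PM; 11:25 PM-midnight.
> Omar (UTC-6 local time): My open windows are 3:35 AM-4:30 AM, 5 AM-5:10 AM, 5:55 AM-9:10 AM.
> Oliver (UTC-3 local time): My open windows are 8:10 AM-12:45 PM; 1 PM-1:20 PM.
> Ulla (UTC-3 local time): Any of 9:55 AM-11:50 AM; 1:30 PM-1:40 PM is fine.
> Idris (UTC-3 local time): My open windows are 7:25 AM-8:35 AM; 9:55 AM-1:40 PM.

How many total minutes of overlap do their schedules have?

Viktor in UTC: 09:40-10:25, 11:15-15:35, 16:25-17:00 (subtract 7h to convert from UTC+7).
Omar in UTC: 09:35-10:30, 11:00-11:10, 11:55-15:10 (add 6h to convert from UTC-6).
Oliver in UTC: 11:10-15:45, 16:00-16:20 (add 3h to convert from UTC-3).
Ulla in UTC: 12:55-14:50, 16:30-16:40 (add 3h to convert from UTC-3).
Idris in UTC: 10:25-11:35, 12:55-16:40 (add 3h to convert from UTC-3).
Viktor ∩ Omar: 09:40-10:25, 11:55-15:10.
Viktor ∩ Omar ∩ Oliver: 11:55-15:10.
Viktor ∩ Omar ∩ Oliver ∩ Ulla: 12:55-14:50.
Viktor ∩ Omar ∩ Oliver ∩ Ulla ∩ Idris: 12:55-14:50.
That's a single block of 115 minutes.

115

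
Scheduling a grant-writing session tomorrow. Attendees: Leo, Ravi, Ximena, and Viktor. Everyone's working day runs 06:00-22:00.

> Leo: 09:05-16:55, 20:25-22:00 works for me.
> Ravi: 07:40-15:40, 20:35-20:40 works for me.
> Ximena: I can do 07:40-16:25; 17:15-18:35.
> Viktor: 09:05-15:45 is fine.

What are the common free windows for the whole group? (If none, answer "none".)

09:05-15:40

Leo ∩ Ravi: 09:05-15:40, 20:35-20:40.
Leo ∩ Ravi ∩ Ximena: 09:05-15:40.
Leo ∩ Ravi ∩ Ximena ∩ Viktor: 09:05-15:40.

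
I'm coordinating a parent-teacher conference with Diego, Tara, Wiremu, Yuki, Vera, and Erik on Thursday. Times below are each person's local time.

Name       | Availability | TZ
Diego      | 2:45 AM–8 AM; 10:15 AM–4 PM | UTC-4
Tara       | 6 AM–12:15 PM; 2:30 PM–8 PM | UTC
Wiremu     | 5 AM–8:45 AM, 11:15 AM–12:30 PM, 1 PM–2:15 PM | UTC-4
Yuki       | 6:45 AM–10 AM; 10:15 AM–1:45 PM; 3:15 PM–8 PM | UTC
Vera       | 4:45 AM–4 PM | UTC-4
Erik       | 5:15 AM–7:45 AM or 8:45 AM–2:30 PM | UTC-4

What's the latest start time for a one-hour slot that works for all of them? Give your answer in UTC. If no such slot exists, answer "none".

17:15

Diego in UTC: 06:45-12:00, 14:15-20:00 (add 4h to convert from UTC-4).
Tara in UTC: 06:00-12:15, 14:30-20:00.
Wiremu in UTC: 09:00-12:45, 15:15-16:30, 17:00-18:15 (add 4h to convert from UTC-4).
Yuki in UTC: 06:45-10:00, 10:15-13:45, 15:15-20:00.
Vera in UTC: 08:45-20:00 (add 4h to convert from UTC-4).
Erik in UTC: 09:15-11:45, 12:45-18:30 (add 4h to convert from UTC-4).
Diego ∩ Tara: 06:45-12:00, 14:30-20:00.
Diego ∩ Tara ∩ Wiremu: 09:00-12:00, 15:15-16:30, 17:00-18:15.
Diego ∩ Tara ∩ Wiremu ∩ Yuki: 09:00-10:00, 10:15-12:00, 15:15-16:30, 17:00-18:15.
Diego ∩ Tara ∩ Wiremu ∩ Yuki ∩ Vera: 09:00-10:00, 10:15-12:00, 15:15-16:30, 17:00-18:15.
Diego ∩ Tara ∩ Wiremu ∩ Yuki ∩ Vera ∩ Erik: 09:15-10:00, 10:15-11:45, 15:15-16:30, 17:00-18:15.
The last common window of at least 60 minutes is 17:00-18:15; a 60-minute meeting can start as late as 17:15 and still end by 18:15.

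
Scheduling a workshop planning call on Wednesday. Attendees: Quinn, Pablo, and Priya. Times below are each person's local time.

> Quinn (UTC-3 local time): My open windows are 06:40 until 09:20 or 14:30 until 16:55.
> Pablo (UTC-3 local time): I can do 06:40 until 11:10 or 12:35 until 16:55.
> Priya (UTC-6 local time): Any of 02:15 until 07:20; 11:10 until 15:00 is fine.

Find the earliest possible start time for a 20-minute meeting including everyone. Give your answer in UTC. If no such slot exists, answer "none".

Quinn in UTC: 09:40-12:20, 17:30-19:55 (add 3h to convert from UTC-3).
Pablo in UTC: 09:40-14:10, 15:35-19:55 (add 3h to convert from UTC-3).
Priya in UTC: 08:15-13:20, 17:10-21:00 (add 6h to convert from UTC-6).
Quinn ∩ Pablo: 09:40-12:20, 17:30-19:55.
Quinn ∩ Pablo ∩ Priya: 09:40-12:20, 17:30-19:55.
The first common window of at least 20 minutes is 09:40-12:20, so the earliest start is 09:40.

09:40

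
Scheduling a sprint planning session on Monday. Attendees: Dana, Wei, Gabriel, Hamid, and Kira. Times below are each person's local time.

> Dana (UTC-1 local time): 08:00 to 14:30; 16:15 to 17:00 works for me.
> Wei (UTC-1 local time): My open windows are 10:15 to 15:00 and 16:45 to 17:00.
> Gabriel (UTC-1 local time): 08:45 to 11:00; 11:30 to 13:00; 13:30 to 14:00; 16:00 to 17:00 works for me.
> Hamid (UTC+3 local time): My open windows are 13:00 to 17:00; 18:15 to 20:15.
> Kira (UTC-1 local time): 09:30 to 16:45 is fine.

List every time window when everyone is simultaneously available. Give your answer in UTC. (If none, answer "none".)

11:15-12:00, 12:30-14:00

Dana in UTC: 09:00-15:30, 17:15-18:00 (add 1h to convert from UTC-1).
Wei in UTC: 11:15-16:00, 17:45-18:00 (add 1h to convert from UTC-1).
Gabriel in UTC: 09:45-12:00, 12:30-14:00, 14:30-15:00, 17:00-18:00 (add 1h to convert from UTC-1).
Hamid in UTC: 10:00-14:00, 15:15-17:15 (subtract 3h to convert from UTC+3).
Kira in UTC: 10:30-17:45 (add 1h to convert from UTC-1).
Dana ∩ Wei: 11:15-15:30, 17:45-18:00.
Dana ∩ Wei ∩ Gabriel: 11:15-12:00, 12:30-14:00, 14:30-15:00, 17:45-18:00.
Dana ∩ Wei ∩ Gabriel ∩ Hamid: 11:15-12:00, 12:30-14:00.
Dana ∩ Wei ∩ Gabriel ∩ Hamid ∩ Kira: 11:15-12:00, 12:30-14:00.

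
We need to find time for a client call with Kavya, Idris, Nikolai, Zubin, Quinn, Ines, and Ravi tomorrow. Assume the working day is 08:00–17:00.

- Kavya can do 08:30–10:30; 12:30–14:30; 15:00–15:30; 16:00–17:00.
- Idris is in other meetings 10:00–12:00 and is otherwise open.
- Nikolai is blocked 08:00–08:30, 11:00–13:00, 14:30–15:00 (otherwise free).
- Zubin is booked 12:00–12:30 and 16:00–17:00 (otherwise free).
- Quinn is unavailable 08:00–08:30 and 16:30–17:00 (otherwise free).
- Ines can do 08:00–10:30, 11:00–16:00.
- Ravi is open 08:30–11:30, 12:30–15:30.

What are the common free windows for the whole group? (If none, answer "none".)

08:30-10:00, 13:00-14:30, 15:00-15:30

Kavya free: 08:30-10:30, 12:30-14:30, 15:00-15:30, 16:00-17:00.
Idris free: 08:00-10:00, 12:00-17:00 (invert busy blocks within the working day).
Nikolai free: 08:30-11:00, 13:00-14:30, 15:00-17:00 (invert busy blocks within the working day).
Zubin free: 08:00-12:00, 12:30-16:00 (invert busy blocks within the working day).
Quinn free: 08:30-16:30 (invert busy blocks within the working day).
Ines free: 08:00-10:30, 11:00-16:00.
Ravi free: 08:30-11:30, 12:30-15:30.
Kavya ∩ Idris: 08:30-10:00, 12:30-14:30, 15:00-15:30, 16:00-17:00.
Kavya ∩ Idris ∩ Nikolai: 08:30-10:00, 13:00-14:30, 15:00-15:30, 16:00-17:00.
Kavya ∩ Idris ∩ Nikolai ∩ Zubin: 08:30-10:00, 13:00-14:30, 15:00-15:30.
Kavya ∩ Idris ∩ Nikolai ∩ Zubin ∩ Quinn: 08:30-10:00, 13:00-14:30, 15:00-15:30.
Kavya ∩ Idris ∩ Nikolai ∩ Zubin ∩ Quinn ∩ Ines: 08:30-10:00, 13:00-14:30, 15:00-15:30.
Kavya ∩ Idris ∩ Nikolai ∩ Zubin ∩ Quinn ∩ Ines ∩ Ravi: 08:30-10:00, 13:00-14:30, 15:00-15:30.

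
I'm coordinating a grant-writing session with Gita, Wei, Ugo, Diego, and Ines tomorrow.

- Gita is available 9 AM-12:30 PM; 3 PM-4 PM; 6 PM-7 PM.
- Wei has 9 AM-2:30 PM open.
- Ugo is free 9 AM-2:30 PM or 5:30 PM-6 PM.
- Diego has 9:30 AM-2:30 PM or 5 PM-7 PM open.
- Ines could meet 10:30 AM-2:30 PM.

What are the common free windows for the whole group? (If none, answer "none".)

10:30-12:30

Gita ∩ Wei: 09:00-12:30.
Gita ∩ Wei ∩ Ugo: 09:00-12:30.
Gita ∩ Wei ∩ Ugo ∩ Diego: 09:30-12:30.
Gita ∩ Wei ∩ Ugo ∩ Diego ∩ Ines: 10:30-12:30.
So the common availability across everyone is 10:30-12:30.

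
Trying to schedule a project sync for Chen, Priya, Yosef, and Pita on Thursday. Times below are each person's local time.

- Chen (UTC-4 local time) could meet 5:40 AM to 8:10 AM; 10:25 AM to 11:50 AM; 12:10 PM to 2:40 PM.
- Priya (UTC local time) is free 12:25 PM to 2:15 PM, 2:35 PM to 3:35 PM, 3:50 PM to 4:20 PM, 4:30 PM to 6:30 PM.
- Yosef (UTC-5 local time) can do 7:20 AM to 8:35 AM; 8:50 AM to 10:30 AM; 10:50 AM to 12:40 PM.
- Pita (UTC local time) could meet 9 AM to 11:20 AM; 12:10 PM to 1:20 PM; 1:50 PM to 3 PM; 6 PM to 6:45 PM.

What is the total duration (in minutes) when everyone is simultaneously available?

Chen in UTC: 09:40-12:10, 14:25-15:50, 16:10-18:40 (add 4h to convert from UTC-4).
Priya in UTC: 12:25-14:15, 14:35-15:35, 15:50-16:20, 16:30-18:30.
Yosef in UTC: 12:20-13:35, 13:50-15:30, 15:50-17:40 (add 5h to convert from UTC-5).
Pita in UTC: 09:00-11:20, 12:10-13:20, 13:50-15:00, 18:00-18:45.
Chen ∩ Priya: 14:35-15:35, 16:10-16:20, 16:30-18:30.
Chen ∩ Priya ∩ Yosef: 14:35-15:30, 16:10-16:20, 16:30-17:40.
Chen ∩ Priya ∩ Yosef ∩ Pita: 14:35-15:00.
That's a single block of 25 minutes.

25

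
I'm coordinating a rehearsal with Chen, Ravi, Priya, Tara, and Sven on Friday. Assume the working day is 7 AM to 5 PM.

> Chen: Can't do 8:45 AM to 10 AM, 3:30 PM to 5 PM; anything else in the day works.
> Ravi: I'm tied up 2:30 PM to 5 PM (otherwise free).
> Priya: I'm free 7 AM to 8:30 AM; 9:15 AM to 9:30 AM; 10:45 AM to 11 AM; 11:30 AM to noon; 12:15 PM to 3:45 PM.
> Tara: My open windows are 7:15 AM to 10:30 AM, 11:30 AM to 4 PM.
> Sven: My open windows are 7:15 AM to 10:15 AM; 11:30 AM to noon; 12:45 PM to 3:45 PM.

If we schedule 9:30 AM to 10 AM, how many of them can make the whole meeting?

3

Chen free: 07:00-08:45, 10:00-15:30 (invert busy blocks within the working day).
Ravi free: 07:00-14:30 (invert busy blocks within the working day).
Priya free: 07:00-08:30, 09:15-09:30, 10:45-11:00, 11:30-12:00, 12:15-15:45.
Tara free: 07:15-10:30, 11:30-16:00.
Sven free: 07:15-10:15, 11:30-12:00, 12:45-15:45.
Ravi, Tara, and Sven can make the full 09:30-10:00 slot — that's 3.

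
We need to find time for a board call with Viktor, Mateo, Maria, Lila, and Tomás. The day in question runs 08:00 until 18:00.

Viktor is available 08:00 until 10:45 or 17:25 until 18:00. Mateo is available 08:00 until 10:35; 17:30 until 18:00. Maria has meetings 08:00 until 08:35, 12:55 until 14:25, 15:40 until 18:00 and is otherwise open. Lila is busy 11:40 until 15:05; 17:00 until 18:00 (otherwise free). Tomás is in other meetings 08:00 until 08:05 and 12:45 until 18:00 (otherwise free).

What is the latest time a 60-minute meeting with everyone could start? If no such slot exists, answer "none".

Viktor free: 08:00-10:45, 17:25-18:00.
Mateo free: 08:00-10:35, 17:30-18:00.
Maria free: 08:35-12:55, 14:25-15:40 (invert busy blocks within the working day).
Lila free: 08:00-11:40, 15:05-17:00 (invert busy blocks within the working day).
Tomás free: 08:05-12:45 (invert busy blocks within the working day).
Viktor ∩ Mateo: 08:00-10:35, 17:30-18:00.
Viktor ∩ Mateo ∩ Maria: 08:35-10:35.
Viktor ∩ Mateo ∩ Maria ∩ Lila: 08:35-10:35.
Viktor ∩ Mateo ∩ Maria ∩ Lila ∩ Tomás: 08:35-10:35.
The last common window of at least 60 minutes is 08:35-10:35; a 60-minute meeting can start as late as 09:35 and still end by 10:35.

09:35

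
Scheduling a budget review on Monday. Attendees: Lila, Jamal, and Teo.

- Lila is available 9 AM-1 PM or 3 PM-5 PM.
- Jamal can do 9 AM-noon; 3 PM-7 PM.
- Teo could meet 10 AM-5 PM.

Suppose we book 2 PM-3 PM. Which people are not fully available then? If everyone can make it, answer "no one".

Jamal, Lila

Lila: not fully free for 14:00-15:00. Jamal: not fully free for 14:00-15:00. Teo: free for 14:00-15:00.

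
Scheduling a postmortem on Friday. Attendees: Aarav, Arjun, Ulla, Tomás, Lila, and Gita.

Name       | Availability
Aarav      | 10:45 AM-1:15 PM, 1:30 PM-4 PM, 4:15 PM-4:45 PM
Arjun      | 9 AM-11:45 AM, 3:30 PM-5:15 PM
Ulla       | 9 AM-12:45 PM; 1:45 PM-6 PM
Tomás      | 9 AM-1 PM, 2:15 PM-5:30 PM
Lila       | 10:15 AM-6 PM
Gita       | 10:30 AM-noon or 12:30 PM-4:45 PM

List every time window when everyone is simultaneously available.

10:45-11:45, 15:30-16:00, 16:15-16:45

Aarav ∩ Arjun: 10:45-11:45, 15:30-16:00, 16:15-16:45.
Aarav ∩ Arjun ∩ Ulla: 10:45-11:45, 15:30-16:00, 16:15-16:45.
Aarav ∩ Arjun ∩ Ulla ∩ Tomás: 10:45-11:45, 15:30-16:00, 16:15-16:45.
Aarav ∩ Arjun ∩ Ulla ∩ Tomás ∩ Lila: 10:45-11:45, 15:30-16:00, 16:15-16:45.
Aarav ∩ Arjun ∩ Ulla ∩ Tomás ∩ Lila ∩ Gita: 10:45-11:45, 15:30-16:00, 16:15-16:45.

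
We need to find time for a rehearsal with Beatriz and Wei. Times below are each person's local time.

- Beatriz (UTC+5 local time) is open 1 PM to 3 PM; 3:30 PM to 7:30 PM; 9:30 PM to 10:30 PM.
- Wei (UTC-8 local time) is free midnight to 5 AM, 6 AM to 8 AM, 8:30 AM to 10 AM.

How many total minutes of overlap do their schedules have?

360

Beatriz in UTC: 08:00-10:00, 10:30-14:30, 16:30-17:30 (subtract 5h to convert from UTC+5).
Wei in UTC: 08:00-13:00, 14:00-16:00, 16:30-18:00 (add 8h to convert from UTC-8).
Beatriz ∩ Wei: 08:00-10:00, 10:30-13:00, 14:00-14:30, 16:30-17:30.
Those are the intersection windows.
Summing the common windows: 120 + 150 + 30 + 60 = 360 minutes.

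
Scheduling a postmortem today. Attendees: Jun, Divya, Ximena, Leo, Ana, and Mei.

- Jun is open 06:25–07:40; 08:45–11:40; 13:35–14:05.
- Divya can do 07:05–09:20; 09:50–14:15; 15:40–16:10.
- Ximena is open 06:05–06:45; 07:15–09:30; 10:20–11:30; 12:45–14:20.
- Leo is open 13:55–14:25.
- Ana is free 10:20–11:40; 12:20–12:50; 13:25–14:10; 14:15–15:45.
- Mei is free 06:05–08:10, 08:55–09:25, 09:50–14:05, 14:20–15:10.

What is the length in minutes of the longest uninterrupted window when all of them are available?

10

Jun ∩ Divya: 07:05-07:40, 08:45-09:20, 09:50-11:40, 13:35-14:05.
Jun ∩ Divya ∩ Ximena: 07:15-07:40, 08:45-09:20, 10:20-11:30, 13:35-14:05.
Jun ∩ Divya ∩ Ximena ∩ Leo: 13:55-14:05.
Jun ∩ Divya ∩ Ximena ∩ Leo ∩ Ana: 13:55-14:05.
Jun ∩ Divya ∩ Ximena ∩ Leo ∩ Ana ∩ Mei: 13:55-14:05.
The longest is 13:55-14:05 at 10 minutes.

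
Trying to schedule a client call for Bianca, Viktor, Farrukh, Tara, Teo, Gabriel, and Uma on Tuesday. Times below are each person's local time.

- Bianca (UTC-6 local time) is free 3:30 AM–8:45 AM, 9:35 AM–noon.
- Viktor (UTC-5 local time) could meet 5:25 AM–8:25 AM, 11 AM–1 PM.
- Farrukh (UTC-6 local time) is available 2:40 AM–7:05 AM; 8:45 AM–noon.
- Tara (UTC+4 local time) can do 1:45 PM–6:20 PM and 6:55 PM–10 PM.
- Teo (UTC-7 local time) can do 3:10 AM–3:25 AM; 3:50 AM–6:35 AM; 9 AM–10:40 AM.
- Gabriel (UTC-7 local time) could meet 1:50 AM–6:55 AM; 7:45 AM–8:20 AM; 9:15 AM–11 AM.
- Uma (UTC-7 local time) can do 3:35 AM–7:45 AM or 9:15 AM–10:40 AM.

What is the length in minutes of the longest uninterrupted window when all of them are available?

135

Bianca in UTC: 09:30-14:45, 15:35-18:00 (add 6h to convert from UTC-6).
Viktor in UTC: 10:25-13:25, 16:00-18:00 (add 5h to convert from UTC-5).
Farrukh in UTC: 08:40-13:05, 14:45-18:00 (add 6h to convert from UTC-6).
Tara in UTC: 09:45-14:20, 14:55-18:00 (subtract 4h to convert from UTC+4).
Teo in UTC: 10:10-10:25, 10:50-13:35, 16:00-17:40 (add 7h to convert from UTC-7).
Gabriel in UTC: 08:50-13:55, 14:45-15:20, 16:15-18:00 (add 7h to convert from UTC-7).
Uma in UTC: 10:35-14:45, 16:15-17:40 (add 7h to convert from UTC-7).
Bianca ∩ Viktor: 10:25-13:25, 16:00-18:00.
Bianca ∩ Viktor ∩ Farrukh: 10:25-13:05, 16:00-18:00.
Bianca ∩ Viktor ∩ Farrukh ∩ Tara: 10:25-13:05, 16:00-18:00.
Bianca ∩ Viktor ∩ Farrukh ∩ Tara ∩ Teo: 10:50-13:05, 16:00-17:40.
Bianca ∩ Viktor ∩ Farrukh ∩ Tara ∩ Teo ∩ Gabriel: 10:50-13:05, 16:15-17:40.
Bianca ∩ Viktor ∩ Farrukh ∩ Tara ∩ Teo ∩ Gabriel ∩ Uma: 10:50-13:05, 16:15-17:40.
So the common availability across everyone is 10:50-13:05, 16:15-17:40.
The longest is 10:50-13:05 at 135 minutes.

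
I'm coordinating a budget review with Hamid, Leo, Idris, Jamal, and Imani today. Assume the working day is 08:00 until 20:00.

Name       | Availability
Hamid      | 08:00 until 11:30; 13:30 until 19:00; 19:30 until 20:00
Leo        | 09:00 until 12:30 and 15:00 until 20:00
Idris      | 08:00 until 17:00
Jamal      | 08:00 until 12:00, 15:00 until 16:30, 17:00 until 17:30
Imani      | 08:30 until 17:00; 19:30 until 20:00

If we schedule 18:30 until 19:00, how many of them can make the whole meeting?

2

Hamid and Leo can make the full 18:30-19:00 slot — that's 2.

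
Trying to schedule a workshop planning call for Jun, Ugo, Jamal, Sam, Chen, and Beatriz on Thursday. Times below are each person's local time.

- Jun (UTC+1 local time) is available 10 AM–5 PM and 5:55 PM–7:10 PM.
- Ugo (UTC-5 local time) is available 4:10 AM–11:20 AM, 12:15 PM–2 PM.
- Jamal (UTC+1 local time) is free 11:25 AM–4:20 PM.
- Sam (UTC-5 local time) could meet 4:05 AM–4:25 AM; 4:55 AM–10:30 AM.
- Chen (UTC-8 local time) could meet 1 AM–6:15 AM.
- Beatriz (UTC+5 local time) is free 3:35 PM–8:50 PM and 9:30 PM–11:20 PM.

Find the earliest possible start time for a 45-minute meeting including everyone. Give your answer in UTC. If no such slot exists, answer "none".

10:35

Jun in UTC: 09:00-16:00, 16:55-18:10 (subtract 1h to convert from UTC+1).
Ugo in UTC: 09:10-16:20, 17:15-19:00 (add 5h to convert from UTC-5).
Jamal in UTC: 10:25-15:20 (subtract 1h to convert from UTC+1).
Sam in UTC: 09:05-09:25, 09:55-15:30 (add 5h to convert from UTC-5).
Chen in UTC: 09:00-14:15 (add 8h to convert from UTC-8).
Beatriz in UTC: 10:35-15:50, 16:30-18:20 (subtract 5h to convert from UTC+5).
Jun ∩ Ugo: 09:10-16:00, 17:15-18:10.
Jun ∩ Ugo ∩ Jamal: 10:25-15:20.
Jun ∩ Ugo ∩ Jamal ∩ Sam: 10:25-15:20.
Jun ∩ Ugo ∩ Jamal ∩ Sam ∩ Chen: 10:25-14:15.
Jun ∩ Ugo ∩ Jamal ∩ Sam ∩ Chen ∩ Beatriz: 10:35-14:15.
The first common window of at least 45 minutes is 10:35-14:15, so the earliest start is 10:35.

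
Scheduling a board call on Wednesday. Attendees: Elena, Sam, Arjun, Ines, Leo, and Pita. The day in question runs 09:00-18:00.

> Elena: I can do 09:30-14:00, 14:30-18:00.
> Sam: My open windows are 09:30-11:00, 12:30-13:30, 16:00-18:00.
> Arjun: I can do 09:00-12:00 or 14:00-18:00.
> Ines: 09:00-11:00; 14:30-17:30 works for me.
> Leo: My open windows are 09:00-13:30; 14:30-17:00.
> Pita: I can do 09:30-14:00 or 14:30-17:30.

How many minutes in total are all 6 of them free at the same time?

Elena ∩ Sam: 09:30-11:00, 12:30-13:30, 16:00-18:00.
Elena ∩ Sam ∩ Arjun: 09:30-11:00, 16:00-18:00.
Elena ∩ Sam ∩ Arjun ∩ Ines: 09:30-11:00, 16:00-17:30.
Elena ∩ Sam ∩ Arjun ∩ Ines ∩ Leo: 09:30-11:00, 16:00-17:00.
Elena ∩ Sam ∩ Arjun ∩ Ines ∩ Leo ∩ Pita: 09:30-11:00, 16:00-17:00.
So the common availability across everyone is 09:30-11:00, 16:00-17:00.
Summing the common windows: 90 + 60 = 150 minutes.

150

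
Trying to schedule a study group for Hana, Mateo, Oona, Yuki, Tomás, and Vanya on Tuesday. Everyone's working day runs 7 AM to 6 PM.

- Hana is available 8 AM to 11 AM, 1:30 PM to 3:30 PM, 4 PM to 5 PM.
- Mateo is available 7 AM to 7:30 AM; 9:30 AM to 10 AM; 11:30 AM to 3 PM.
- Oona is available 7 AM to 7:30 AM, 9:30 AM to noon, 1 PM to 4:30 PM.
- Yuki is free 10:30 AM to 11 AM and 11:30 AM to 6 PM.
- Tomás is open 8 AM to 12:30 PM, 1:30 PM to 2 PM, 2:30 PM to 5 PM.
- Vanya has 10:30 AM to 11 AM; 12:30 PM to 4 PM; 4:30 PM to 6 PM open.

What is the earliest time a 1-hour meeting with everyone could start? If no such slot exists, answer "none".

Hana ∩ Mateo: 09:30-10:00, 13:30-15:00.
Hana ∩ Mateo ∩ Oona: 09:30-10:00, 13:30-15:00.
Hana ∩ Mateo ∩ Oona ∩ Yuki: 13:30-15:00.
Hana ∩ Mateo ∩ Oona ∩ Yuki ∩ Tomás: 13:30-14:00, 14:30-15:00.
Hana ∩ Mateo ∩ Oona ∩ Yuki ∩ Tomás ∩ Vanya: 13:30-14:00, 14:30-15:00.
No common window is at least 60 minutes long.

none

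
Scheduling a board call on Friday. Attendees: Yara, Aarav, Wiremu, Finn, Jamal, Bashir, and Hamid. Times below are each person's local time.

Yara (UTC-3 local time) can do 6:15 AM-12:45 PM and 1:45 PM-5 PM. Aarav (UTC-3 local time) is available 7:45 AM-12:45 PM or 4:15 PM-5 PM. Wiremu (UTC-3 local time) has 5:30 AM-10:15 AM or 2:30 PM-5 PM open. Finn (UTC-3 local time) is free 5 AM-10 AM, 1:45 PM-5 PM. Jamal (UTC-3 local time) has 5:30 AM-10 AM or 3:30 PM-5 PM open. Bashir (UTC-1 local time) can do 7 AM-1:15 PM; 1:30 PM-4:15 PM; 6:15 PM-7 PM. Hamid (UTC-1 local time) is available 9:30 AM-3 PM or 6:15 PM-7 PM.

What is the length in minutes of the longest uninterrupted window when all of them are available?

135

Yara in UTC: 09:15-15:45, 16:45-20:00 (add 3h to convert from UTC-3).
Aarav in UTC: 10:45-15:45, 19:15-20:00 (add 3h to convert from UTC-3).
Wiremu in UTC: 08:30-13:15, 17:30-20:00 (add 3h to convert from UTC-3).
Finn in UTC: 08:00-13:00, 16:45-20:00 (add 3h to convert from UTC-3).
Jamal in UTC: 08:30-13:00, 18:30-20:00 (add 3h to convert from UTC-3).
Bashir in UTC: 08:00-14:15, 14:30-17:15, 19:15-20:00 (add 1h to convert from UTC-1).
Hamid in UTC: 10:30-16:00, 19:15-20:00 (add 1h to convert from UTC-1).
Yara ∩ Aarav: 10:45-15:45, 19:15-20:00.
Yara ∩ Aarav ∩ Wiremu: 10:45-13:15, 19:15-20:00.
Yara ∩ Aarav ∩ Wiremu ∩ Finn: 10:45-13:00, 19:15-20:00.
Yara ∩ Aarav ∩ Wiremu ∩ Finn ∩ Jamal: 10:45-13:00, 19:15-20:00.
Yara ∩ Aarav ∩ Wiremu ∩ Finn ∩ Jamal ∩ Bashir: 10:45-13:00, 19:15-20:00.
Yara ∩ Aarav ∩ Wiremu ∩ Finn ∩ Jamal ∩ Bashir ∩ Hamid: 10:45-13:00, 19:15-20:00.
So the common availability across everyone is 10:45-13:00, 19:15-20:00.
The longest is 10:45-13:00 at 135 minutes.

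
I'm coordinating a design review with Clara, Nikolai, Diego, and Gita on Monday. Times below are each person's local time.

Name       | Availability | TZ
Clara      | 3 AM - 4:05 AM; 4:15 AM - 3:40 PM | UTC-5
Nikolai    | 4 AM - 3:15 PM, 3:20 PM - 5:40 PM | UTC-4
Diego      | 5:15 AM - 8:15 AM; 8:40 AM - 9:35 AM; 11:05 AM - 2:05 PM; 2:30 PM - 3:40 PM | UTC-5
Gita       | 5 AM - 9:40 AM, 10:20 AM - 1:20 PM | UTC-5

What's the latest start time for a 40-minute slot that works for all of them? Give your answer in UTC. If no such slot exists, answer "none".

Clara in UTC: 08:00-09:05, 09:15-20:40 (add 5h to convert from UTC-5).
Nikolai in UTC: 08:00-19:15, 19:20-21:40 (add 4h to convert from UTC-4).
Diego in UTC: 10:15-13:15, 13:40-14:35, 16:05-19:05, 19:30-20:40 (add 5h to convert from UTC-5).
Gita in UTC: 10:00-14:40, 15:20-18:20 (add 5h to convert from UTC-5).
Clara ∩ Nikolai: 08:00-09:05, 09:15-19:15, 19:20-20:40.
Clara ∩ Nikolai ∩ Diego: 10:15-13:15, 13:40-14:35, 16:05-19:05, 19:30-20:40.
Clara ∩ Nikolai ∩ Diego ∩ Gita: 10:15-13:15, 13:40-14:35, 16:05-18:20.
The last common window of at least 40 minutes is 16:05-18:20; a 40-minute meeting can start as late as 17:40 and still end by 18:20.

17:40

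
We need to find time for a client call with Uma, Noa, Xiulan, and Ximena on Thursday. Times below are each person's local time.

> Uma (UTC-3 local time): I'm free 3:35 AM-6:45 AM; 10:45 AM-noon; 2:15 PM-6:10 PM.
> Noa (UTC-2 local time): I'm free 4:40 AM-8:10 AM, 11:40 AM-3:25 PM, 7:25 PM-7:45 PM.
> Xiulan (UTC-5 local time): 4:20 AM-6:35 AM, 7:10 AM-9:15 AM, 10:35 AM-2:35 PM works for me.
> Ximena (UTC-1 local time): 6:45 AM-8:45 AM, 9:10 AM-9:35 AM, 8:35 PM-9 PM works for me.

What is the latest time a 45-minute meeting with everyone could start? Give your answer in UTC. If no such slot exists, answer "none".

Uma in UTC: 06:35-09:45, 13:45-15:00, 17:15-21:10 (add 3h to convert from UTC-3).
Noa in UTC: 06:40-10:10, 13:40-17:25, 21:25-21:45 (add 2h to convert from UTC-2).
Xiulan in UTC: 09:20-11:35, 12:10-14:15, 15:35-19:35 (add 5h to convert from UTC-5).
Ximena in UTC: 07:45-09:45, 10:10-10:35, 21:35-22:00 (add 1h to convert from UTC-1).
Uma ∩ Noa: 06:40-09:45, 13:45-15:00, 17:15-17:25.
Uma ∩ Noa ∩ Xiulan: 09:20-09:45, 13:45-14:15, 17:15-17:25.
Uma ∩ Noa ∩ Xiulan ∩ Ximena: 09:20-09:45.
So the common availability across everyone is 09:20-09:45.
No common window is at least 45 minutes long.

none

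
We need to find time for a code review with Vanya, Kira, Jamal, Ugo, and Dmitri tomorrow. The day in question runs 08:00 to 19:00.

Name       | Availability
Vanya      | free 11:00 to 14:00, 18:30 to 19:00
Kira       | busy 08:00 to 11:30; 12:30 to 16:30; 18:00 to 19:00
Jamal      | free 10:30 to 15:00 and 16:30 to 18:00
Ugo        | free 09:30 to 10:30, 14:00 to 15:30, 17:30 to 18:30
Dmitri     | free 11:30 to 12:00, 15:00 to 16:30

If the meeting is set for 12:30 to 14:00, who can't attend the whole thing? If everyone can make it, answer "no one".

Dmitri, Kira, Ugo

Vanya free: 11:00-14:00, 18:30-19:00.
Kira free: 11:30-12:30, 16:30-18:00 (invert busy blocks within the working day).
Jamal free: 10:30-15:00, 16:30-18:00.
Ugo free: 09:30-10:30, 14:00-15:30, 17:30-18:30.
Dmitri free: 11:30-12:00, 15:00-16:30.
Vanya: free for 12:30-14:00. Kira: not fully free for 12:30-14:00. Jamal: free for 12:30-14:00. Ugo: not fully free for 12:30-14:00. Dmitri: not fully free for 12:30-14:00.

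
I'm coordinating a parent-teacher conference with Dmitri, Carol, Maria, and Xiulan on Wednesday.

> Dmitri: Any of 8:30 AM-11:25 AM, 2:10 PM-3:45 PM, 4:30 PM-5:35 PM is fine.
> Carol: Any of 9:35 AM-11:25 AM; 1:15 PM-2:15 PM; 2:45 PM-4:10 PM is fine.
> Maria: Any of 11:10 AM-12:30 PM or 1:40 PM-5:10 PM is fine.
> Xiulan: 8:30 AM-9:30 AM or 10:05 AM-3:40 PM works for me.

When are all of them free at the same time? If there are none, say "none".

Dmitri ∩ Carol: 09:35-11:25, 14:10-14:15, 14:45-15:45.
Dmitri ∩ Carol ∩ Maria: 11:10-11:25, 14:10-14:15, 14:45-15:45.
Dmitri ∩ Carol ∩ Maria ∩ Xiulan: 11:10-11:25, 14:10-14:15, 14:45-15:40.

11:10-11:25, 14:10-14:15, 14:45-15:40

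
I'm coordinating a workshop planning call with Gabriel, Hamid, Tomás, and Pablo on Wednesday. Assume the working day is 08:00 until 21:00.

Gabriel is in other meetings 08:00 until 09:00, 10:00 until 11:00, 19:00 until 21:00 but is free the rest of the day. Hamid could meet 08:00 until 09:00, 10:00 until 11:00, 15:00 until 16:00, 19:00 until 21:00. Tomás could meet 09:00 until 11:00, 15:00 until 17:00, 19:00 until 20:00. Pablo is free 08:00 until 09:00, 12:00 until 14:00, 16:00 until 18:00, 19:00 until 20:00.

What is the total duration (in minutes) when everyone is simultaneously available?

0

Gabriel free: 09:00-10:00, 11:00-19:00 (invert busy blocks within the working day).
Hamid free: 08:00-09:00, 10:00-11:00, 15:00-16:00, 19:00-21:00.
Tomás free: 09:00-11:00, 15:00-17:00, 19:00-20:00.
Pablo free: 08:00-09:00, 12:00-14:00, 16:00-18:00, 19:00-20:00.
Gabriel ∩ Hamid: 15:00-16:00.
Gabriel ∩ Hamid ∩ Tomás: 15:00-16:00.
Gabriel ∩ Hamid ∩ Tomás ∩ Pablo: ∅.
There is no time when everyone is free.
There is no common window, so the total is 0 minutes.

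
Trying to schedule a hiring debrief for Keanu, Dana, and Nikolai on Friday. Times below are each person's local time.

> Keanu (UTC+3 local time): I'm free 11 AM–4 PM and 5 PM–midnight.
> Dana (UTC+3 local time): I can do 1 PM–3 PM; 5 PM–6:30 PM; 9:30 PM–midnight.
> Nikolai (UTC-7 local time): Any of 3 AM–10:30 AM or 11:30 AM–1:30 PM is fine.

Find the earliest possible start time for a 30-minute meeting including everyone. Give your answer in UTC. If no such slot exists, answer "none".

Keanu in UTC: 08:00-13:00, 14:00-21:00 (subtract 3h to convert from UTC+3).
Dana in UTC: 10:00-12:00, 14:00-15:30, 18:30-21:00 (subtract 3h to convert from UTC+3).
Nikolai in UTC: 10:00-17:30, 18:30-20:30 (add 7h to convert from UTC-7).
Keanu ∩ Dana: 10:00-12:00, 14:00-15:30, 18:30-21:00.
Keanu ∩ Dana ∩ Nikolai: 10:00-12:00, 14:00-15:30, 18:30-20:30.
So the common availability across everyone is 10:00-12:00, 14:00-15:30, 18:30-20:30.
The first common window of at least 30 minutes is 10:00-12:00, so the earliest start is 10:00.

10:00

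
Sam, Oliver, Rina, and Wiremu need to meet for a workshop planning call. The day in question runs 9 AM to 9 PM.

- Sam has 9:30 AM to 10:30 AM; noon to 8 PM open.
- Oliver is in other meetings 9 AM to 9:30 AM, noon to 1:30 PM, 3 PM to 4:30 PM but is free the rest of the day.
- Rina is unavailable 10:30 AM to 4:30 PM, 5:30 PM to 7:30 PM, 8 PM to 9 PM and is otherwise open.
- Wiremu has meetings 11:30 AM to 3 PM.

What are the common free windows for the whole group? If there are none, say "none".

Sam free: 09:30-10:30, 12:00-20:00.
Oliver free: 09:30-12:00, 13:30-15:00, 16:30-21:00 (invert busy blocks within the working day).
Rina free: 09:00-10:30, 16:30-17:30, 19:30-20:00 (invert busy blocks within the working day).
Wiremu free: 09:00-11:30, 15:00-21:00 (invert busy blocks within the working day).
Sam ∩ Oliver: 09:30-10:30, 13:30-15:00, 16:30-20:00.
Sam ∩ Oliver ∩ Rina: 09:30-10:30, 16:30-17:30, 19:30-20:00.
Sam ∩ Oliver ∩ Rina ∩ Wiremu: 09:30-10:30, 16:30-17:30, 19:30-20:00.
Those are the intersection windows.

09:30-10:30, 16:30-17:30, 19:30-20:00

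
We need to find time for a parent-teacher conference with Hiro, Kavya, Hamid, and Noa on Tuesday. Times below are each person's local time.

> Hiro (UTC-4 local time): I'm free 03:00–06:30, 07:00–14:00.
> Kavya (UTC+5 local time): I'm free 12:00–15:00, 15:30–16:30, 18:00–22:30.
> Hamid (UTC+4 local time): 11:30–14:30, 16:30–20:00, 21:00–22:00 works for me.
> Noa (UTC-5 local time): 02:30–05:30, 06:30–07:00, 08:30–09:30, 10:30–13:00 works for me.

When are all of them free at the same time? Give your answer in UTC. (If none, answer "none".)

Hiro in UTC: 07:00-10:30, 11:00-18:00 (add 4h to convert from UTC-4).
Kavya in UTC: 07:00-10:00, 10:30-11:30, 13:00-17:30 (subtract 5h to convert from UTC+5).
Hamid in UTC: 07:30-10:30, 12:30-16:00, 17:00-18:00 (subtract 4h to convert from UTC+4).
Noa in UTC: 07:30-10:30, 11:30-12:00, 13:30-14:30, 15:30-18:00 (add 5h to convert from UTC-5).
Hiro ∩ Kavya: 07:00-10:00, 11:00-11:30, 13:00-17:30.
Hiro ∩ Kavya ∩ Hamid: 07:30-10:00, 13:00-16:00, 17:00-17:30.
Hiro ∩ Kavya ∩ Hamid ∩ Noa: 07:30-10:00, 13:30-14:30, 15:30-16:00, 17:00-17:30.
So the common availability across everyone is 07:30-10:00, 13:30-14:30, 15:30-16:00, 17:00-17:30.

07:30-10:00, 13:30-14:30, 15:30-16:00, 17:00-17:30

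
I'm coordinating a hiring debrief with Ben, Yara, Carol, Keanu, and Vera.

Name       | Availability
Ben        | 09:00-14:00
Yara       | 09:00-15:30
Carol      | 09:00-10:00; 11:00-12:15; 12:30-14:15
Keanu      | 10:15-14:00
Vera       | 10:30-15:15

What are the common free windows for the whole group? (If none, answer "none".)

Ben ∩ Yara: 09:00-14:00.
Ben ∩ Yara ∩ Carol: 09:00-10:00, 11:00-12:15, 12:30-14:00.
Ben ∩ Yara ∩ Carol ∩ Keanu: 11:00-12:15, 12:30-14:00.
Ben ∩ Yara ∩ Carol ∩ Keanu ∩ Vera: 11:00-12:15, 12:30-14:00.
So the common availability across everyone is 11:00-12:15, 12:30-14:00.

11:00-12:15, 12:30-14:00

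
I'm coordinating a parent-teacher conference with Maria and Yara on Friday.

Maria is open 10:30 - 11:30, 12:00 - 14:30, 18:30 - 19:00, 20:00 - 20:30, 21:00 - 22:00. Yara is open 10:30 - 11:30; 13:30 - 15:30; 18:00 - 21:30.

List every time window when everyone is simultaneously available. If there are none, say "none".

10:30-11:30, 13:30-14:30, 18:30-19:00, 20:00-20:30, 21:00-21:30

Maria ∩ Yara: 10:30-11:30, 13:30-14:30, 18:30-19:00, 20:00-20:30, 21:00-21:30.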